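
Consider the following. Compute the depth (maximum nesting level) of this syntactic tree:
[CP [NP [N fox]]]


Count bracket nesting levels:
'[' at pos 0: depth = 1
'[' at pos 4: depth = 2
'[' at pos 8: depth = 3
Maximum depth reached: 3

3


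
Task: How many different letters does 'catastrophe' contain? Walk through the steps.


Unique letters in 'catastrophe': {a, c, e, h, o, p, r, s, t} = 9 distinct letters.

9


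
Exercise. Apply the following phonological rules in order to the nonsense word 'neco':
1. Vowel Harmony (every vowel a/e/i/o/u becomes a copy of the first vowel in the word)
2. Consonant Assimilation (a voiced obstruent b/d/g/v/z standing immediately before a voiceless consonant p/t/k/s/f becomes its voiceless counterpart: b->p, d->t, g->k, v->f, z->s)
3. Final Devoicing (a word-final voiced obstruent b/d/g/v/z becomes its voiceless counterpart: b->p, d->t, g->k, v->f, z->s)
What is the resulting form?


Starting form: 'neco'
Rule 1: Vowel Harmony: all vowels become 'e' (matching first vowel). 'neco' -> 'nece'
Rule 2: Consonant Assimilation: no voiced obstruent (b/d/g/v/z) stands immediately before a voiceless consonant (p/t/k/s/f). No change.
Rule 3: Final Devoicing: the word ends in the vowel 'e', not a consonant. No change.
Final form: 'nece'

nece


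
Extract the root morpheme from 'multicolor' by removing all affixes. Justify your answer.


Remove prefix 'multi' from 'multicolor' to get root 'color'.

color


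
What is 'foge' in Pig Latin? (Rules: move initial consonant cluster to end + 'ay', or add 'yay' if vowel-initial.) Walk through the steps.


'foge': move consonant cluster 'f' to end and add 'ay': 'ogefay'.

ogefay


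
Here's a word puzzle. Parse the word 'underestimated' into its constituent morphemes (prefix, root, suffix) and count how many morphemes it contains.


Step 1: Identify prefix: 'under' (meaning: beneath/insufficient)
Step 2: Identify root: 'estimate'
Step 3: Identify suffix(es): 'ed'
Decomposition: under- (prefix: beneath/insufficient) + estimate (root) + -ed (suffix: past)
Total morphemes: 3

3 morphemes (under- (prefix: beneath/insufficient) + estimate (root) + -ed (suffix: past))


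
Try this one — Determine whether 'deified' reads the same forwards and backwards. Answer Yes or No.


Forward: 'deified'
Reversed: 'deified'
They are identical.

Yes


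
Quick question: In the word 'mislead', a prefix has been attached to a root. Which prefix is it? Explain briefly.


The word 'mislead' = 'mis' (prefix) + 'lead' (root). The prefix is 'mis'.

mis


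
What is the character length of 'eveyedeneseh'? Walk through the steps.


Spell out 'eveyedeneseh' and number each letter: e(1), v(2), e(3), y(4), e(5), d(6), e(7), n(8), e(9), s(10), e(11), h(12). Total: 12 letters.

12


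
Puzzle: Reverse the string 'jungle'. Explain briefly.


Reverse 'jungle' character by character: 'elgnuj'.

elgnuj


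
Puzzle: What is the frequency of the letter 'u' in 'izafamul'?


Letter 'u' in 'izafamul': found at position(s) 7 = 1 occurrence(s).

1


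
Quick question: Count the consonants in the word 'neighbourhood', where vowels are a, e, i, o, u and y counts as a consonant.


Consonants in 'neighbourhood': n, g, h, b, r, h, d = 7 consonants.

7


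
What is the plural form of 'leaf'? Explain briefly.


Apply rule: Change -f to -ves. 'leaf' becomes 'leaves'.

leaves


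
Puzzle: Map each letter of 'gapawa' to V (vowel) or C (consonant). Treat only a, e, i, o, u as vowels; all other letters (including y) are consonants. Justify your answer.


Letter mapping: g = C, a = V, p = C, a = V, w = C, a = V.

CVCVCV


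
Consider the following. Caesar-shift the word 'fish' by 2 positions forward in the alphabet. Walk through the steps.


Shift each letter by 2: f -> h, i -> k, s -> u, h -> j. Result: 'hkuj'.

hkuj


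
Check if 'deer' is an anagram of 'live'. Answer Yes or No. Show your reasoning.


Sorted letters of 'deer': 'deer'
Sorted letters of 'live': 'eilv'
They do not match.

No


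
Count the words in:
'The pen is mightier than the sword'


Split into words: The | pen | is | mightier | than | the | sword = 7 words.

7


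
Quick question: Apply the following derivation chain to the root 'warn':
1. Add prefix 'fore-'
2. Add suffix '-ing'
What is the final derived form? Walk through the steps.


Step 1: Add prefix 'fore-' to 'warn' = 'forewarn'
Step 2: Add suffix '-ing' to 'forewarn' = 'forewarning'

forewarning


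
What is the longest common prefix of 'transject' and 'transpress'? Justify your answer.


Compare from the start: 5 characters match: 'trans'. Mismatch at position 6: 'j' vs 'p'.

trans


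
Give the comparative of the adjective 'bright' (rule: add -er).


Apply comparative formation (add -er): 'bright' -> 'brighter'.

brighter


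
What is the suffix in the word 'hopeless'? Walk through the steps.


The word 'hopeless' = 'hope' (root) + '-less' (suffix). The suffix is '-less'.

less


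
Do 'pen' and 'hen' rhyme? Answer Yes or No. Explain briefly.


Rime (stressed vowel + following sounds) of 'pen': -en = /ɛn/
Rime of 'hen': -en = /ɛn/
/ɛn/ and /ɛn/ are the same ending sound, so the words rhyme.

Yes


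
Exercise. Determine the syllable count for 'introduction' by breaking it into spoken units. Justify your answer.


Break 'introduction' into syllables: in-tro-duc-tion -> in | tro | duc | tion = 4 syllables

4 syllables


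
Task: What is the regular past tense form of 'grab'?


Apply rule: Double final consonant and add -ed. 'grab' becomes 'grabbed'.

grabbed


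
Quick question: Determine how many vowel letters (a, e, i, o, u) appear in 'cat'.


Vowels in 'cat': a = 1 vowels.

1


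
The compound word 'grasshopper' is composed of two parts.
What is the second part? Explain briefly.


Split 'grasshopper' into 'grass' + 'hopper'. The second part is 'hopper'.

hopper


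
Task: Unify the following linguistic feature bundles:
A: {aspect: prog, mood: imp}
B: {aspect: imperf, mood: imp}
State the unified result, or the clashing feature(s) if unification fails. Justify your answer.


Compare features:
aspect: A=prog vs B=imperf -> CLASH
mood: A=imp vs B=imp -> unified: imp
Clash detected on feature 'aspect' (prog vs imperf); unification fails.

CLASH on 'aspect' (prog vs imperf)


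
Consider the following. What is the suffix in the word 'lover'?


The word 'lover' = 'love' (root) + '-er' (suffix). The suffix is '-er'.

er


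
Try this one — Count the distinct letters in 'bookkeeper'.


Unique letters in 'bookkeeper': {b, e, k, o, p, r} = 6 distinct letters.

6


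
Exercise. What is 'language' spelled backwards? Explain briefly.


Reverse 'language' character by character: 'egaugnal'.

egaugnal


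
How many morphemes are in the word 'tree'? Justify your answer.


Decomposition: tree (free morpheme) = 1 morpheme(s)

1 morphemes


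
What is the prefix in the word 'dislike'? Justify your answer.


The word 'dislike' = 'dis' (prefix) + 'like' (root). The prefix is 'dis'.

dis


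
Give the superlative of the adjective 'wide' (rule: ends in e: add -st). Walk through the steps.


Apply superlative formation (ends in e: add -st): 'wide' -> 'widest'.

widest


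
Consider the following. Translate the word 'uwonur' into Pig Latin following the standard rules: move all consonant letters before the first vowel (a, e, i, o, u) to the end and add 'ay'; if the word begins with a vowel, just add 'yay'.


'uwonur' starts with a vowel, so add 'yay': 'uwonuryay'.

uwonuryay


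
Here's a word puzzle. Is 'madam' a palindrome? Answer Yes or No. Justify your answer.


Forward: 'madam'
Reversed: 'madam'
They are identical.

Yes


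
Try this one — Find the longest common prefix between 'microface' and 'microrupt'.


Compare from the start: 5 characters match: 'micro'. Mismatch at position 6: 'f' vs 'r'.

micro


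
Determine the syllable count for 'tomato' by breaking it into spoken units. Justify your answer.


Break 'tomato' into syllables: to-ma-to -> to | ma | to = 3 syllables

3 syllables


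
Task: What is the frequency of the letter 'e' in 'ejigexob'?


Letter 'e' in 'ejigexob': found at position(s) 1, 5 = 2 occurrence(s).

2


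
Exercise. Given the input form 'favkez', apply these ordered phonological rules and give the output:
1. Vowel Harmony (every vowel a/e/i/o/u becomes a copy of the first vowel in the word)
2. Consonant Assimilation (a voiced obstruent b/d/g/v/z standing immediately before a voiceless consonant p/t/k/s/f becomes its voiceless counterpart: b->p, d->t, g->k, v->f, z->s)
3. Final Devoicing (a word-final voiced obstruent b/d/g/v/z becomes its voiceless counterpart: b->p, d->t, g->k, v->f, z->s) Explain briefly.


Starting form: 'favkez'
Rule 1: Vowel Harmony: all vowels become 'a' (matching first vowel). 'favkez' -> 'favkaz'
Rule 2: Consonant Assimilation: voiced obstruent before voiceless consonant becomes voiceless ('vk' -> 'fk'). 'favkaz' -> 'fafkaz'
Rule 3: Final Devoicing: word-final voiced obstruent 'z' becomes voiceless 's'. 'fafkaz' -> 'fafkas'
Final form: 'fafkas'

fafkas


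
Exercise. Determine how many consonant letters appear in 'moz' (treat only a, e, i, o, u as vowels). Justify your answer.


Consonants in 'moz': m, z = 2 consonants.

2


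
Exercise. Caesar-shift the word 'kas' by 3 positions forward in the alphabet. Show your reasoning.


Shift each letter by 3: k -> n, a -> d, s -> v. Result: 'ndv'.

ndv


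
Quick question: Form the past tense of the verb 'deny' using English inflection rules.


Apply rule: Change -y to -ied. 'deny' becomes 'denied'.

denied


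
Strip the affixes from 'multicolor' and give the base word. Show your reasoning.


Remove prefix 'multi' from 'multicolor' to get root 'color'.

color


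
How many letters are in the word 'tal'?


Spell out 'tal' and number each letter: t(1), a(2), l(3). Total: 3 letters.

3


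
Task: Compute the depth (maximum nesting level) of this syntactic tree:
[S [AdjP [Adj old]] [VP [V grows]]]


Count bracket nesting levels:
'[' at pos 0: depth = 1
'[' at pos 3: depth = 2
'[' at pos 9: depth = 3
'[' at pos 20: depth = 2
'[' at pos 24: depth = 3
Maximum depth reached: 3

3


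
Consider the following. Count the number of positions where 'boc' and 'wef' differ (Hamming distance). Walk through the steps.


Alignment:
Position 1: 'b' vs 'w' = DIFFER
Position 2: 'o' vs 'e' = DIFFER
Position 3: 'c' vs 'f' = DIFFER
Total differences: 3

3


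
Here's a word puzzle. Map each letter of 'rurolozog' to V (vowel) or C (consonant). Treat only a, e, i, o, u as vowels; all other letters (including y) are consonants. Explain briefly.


Letter mapping: r = C, u = V, r = C, o = V, l = C, o = V, z = C, o = V, g = C.

CVCVCVCVC


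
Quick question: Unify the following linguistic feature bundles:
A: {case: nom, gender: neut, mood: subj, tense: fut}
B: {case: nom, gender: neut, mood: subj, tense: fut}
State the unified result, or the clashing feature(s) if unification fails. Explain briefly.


Compare features:
case: A=nom vs B=nom -> unified: nom
gender: A=neut vs B=neut -> unified: neut
mood: A=subj vs B=subj -> unified: subj
tense: A=fut vs B=fut -> unified: fut
No clashes found.

Unified: {case: nom, gender: neut, mood: subj, tense: fut}


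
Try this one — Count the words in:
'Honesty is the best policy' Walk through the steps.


Split into words: Honesty | is | the | best | policy = 5 words.

5


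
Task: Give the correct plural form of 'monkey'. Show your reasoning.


Apply rule: Add -s. 'monkey' becomes 'monkeys'.

monkeys


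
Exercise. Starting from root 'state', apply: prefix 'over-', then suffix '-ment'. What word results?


Step 1: Add prefix 'over-' to 'state' = 'overstate'
Step 2: Add suffix '-ment' to 'overstate' = 'overstatement'

overstatement


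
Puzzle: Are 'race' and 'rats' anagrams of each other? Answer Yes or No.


Sorted letters of 'race': 'acer'
Sorted letters of 'rats': 'arst'
They do not match.

No


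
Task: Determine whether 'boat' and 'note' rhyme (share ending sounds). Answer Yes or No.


Rime (stressed vowel + following sounds) of 'boat': -oat = /oʊt/
Rime of 'note': -ote = /oʊt/
/oʊt/ and /oʊt/ are the same ending sound, so the words rhyme.

Yes


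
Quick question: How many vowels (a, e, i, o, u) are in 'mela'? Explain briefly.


Vowels in 'mela': e, a = 2 vowels.

2


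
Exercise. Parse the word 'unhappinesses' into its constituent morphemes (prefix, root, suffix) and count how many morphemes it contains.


Step 1: Identify prefix: 'un' (meaning: not/reverse)
Step 2: Identify root: 'happy'
Step 3: Identify suffix(es): 'ness, es'
Decomposition: un- (prefix: not/reverse) + happy (root) + -ness (suffix: state of) + -es (plural)
Total morphemes: 4

4 morphemes (un- (prefix: not/reverse) + happy (root) + -ness (suffix: state of) + -es (plural))


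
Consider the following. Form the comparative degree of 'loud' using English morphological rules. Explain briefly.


Apply comparative formation (add -er): 'loud' -> 'louder'.

louder


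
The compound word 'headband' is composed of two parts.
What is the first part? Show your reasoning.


Split 'headband' into 'head' + 'band'. The first part is 'head'.

head


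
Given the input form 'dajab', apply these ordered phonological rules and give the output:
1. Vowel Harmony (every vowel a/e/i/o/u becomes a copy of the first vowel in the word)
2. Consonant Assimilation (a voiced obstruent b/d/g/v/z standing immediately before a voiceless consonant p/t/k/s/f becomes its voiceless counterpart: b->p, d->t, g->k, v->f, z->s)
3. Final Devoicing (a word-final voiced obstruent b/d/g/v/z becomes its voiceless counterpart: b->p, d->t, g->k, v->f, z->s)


Starting form: 'dajab'
Rule 1: Vowel Harmony: all vowels already match. No change.
Rule 2: Consonant Assimilation: no voiced obstruent (b/d/g/v/z) stands immediately before a voiceless consonant (p/t/k/s/f). No change.
Rule 3: Final Devoicing: word-final voiced obstruent 'b' becomes voiceless 'p'. 'dajab' -> 'dajap'
Final form: 'dajap'

dajap


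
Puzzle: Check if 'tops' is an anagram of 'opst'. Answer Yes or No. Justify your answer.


Sorted letters of 'tops': 'opst'
Sorted letters of 'opst': 'opst'
They match.

Yes


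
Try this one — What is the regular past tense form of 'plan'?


Apply rule: Double final consonant and add -ed. 'plan' becomes 'planned'.

planned


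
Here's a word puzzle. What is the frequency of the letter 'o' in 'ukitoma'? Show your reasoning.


Letter 'o' in 'ukitoma': found at position(s) 5 = 1 occurrence(s).

1


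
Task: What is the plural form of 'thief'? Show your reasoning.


Apply rule: Change -f to -ves. 'thief' becomes 'thieves'.

thieves


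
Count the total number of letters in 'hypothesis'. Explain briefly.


Spell out 'hypothesis' and number each letter: h(1), y(2), p(3), o(4), t(5), h(6), e(7), s(8), i(9), s(10). Total: 10 letters.

10


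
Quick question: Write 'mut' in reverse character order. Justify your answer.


Reverse 'mut' character by character: 'tum'.

tum


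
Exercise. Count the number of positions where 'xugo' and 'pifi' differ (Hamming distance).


Alignment:
Position 1: 'x' vs 'p' = DIFFER
Position 2: 'u' vs 'i' = DIFFER
Position 3: 'g' vs 'f' = DIFFER
Position 4: 'o' vs 'i' = DIFFER
Total differences: 4

4


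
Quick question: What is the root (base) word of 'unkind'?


Remove prefix 'un' from 'unkind' to get root 'kind'.

kind


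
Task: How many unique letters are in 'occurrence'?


Unique letters in 'occurrence': {c, e, n, o, r, u} = 6 distinct letters.

6


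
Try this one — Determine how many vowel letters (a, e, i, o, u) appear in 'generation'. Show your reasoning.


Vowels in 'generation': e, e, a, i, o = 5 vowels.

5


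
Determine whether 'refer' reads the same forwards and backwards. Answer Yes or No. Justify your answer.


Forward: 'refer'
Reversed: 'refer'
They are identical.

Yes


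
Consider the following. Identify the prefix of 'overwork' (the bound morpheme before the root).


The word 'overwork' = 'over' (prefix) + 'work' (root). The prefix is 'over'.

over


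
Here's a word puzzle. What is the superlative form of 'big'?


Apply superlative formation (double final consonant, add -est): 'big' -> 'biggest'.

biggest


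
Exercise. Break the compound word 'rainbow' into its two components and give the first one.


Split 'rainbow' into 'rain' + 'bow'. The first part is 'rain'.

rain


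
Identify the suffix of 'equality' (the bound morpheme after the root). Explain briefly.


The word 'equality' = 'equal' (root) + '-ity' (suffix). The suffix is '-ity'.

ity


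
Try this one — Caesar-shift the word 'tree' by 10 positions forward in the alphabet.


Shift each letter by 10: t -> d, r -> b, e -> o, e -> o. Result: 'dboo'.

dboo


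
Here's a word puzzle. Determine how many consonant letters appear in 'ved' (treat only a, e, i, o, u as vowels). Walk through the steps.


Consonants in 'ved': v, d = 2 consonants.

2


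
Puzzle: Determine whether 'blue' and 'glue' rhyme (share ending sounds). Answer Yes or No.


Rime (stressed vowel + following sounds) of 'blue': -ue = /uː/
Rime of 'glue': -ue = /uː/
/uː/ and /uː/ are the same ending sound, so the words rhyme.

Yes


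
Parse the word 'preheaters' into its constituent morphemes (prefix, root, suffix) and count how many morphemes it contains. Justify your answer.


Step 1: Identify prefix: 'pre' (meaning: before)
Step 2: Identify root: 'heat'
Step 3: Identify suffix(es): 'er, s'
Decomposition: pre- (prefix: before) + heat (root) + -er (suffix: one who) + -s (plural)
Total morphemes: 4

4 morphemes (pre- (prefix: before) + heat (root) + -er (suffix: one who) + -s (plural))


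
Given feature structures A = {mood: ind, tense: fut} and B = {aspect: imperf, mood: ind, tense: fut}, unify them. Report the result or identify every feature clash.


Compare features:
aspect: A=_ vs B=imperf -> unified: imperf
mood: A=ind vs B=ind -> unified: ind
tense: A=fut vs B=fut -> unified: fut
No clashes found.

Unified: {aspect: imperf, mood: ind, tense: fut}


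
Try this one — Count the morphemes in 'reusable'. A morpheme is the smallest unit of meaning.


Decomposition: re- (prefix) + use (root) + -able (suffix) = 3 morpheme(s)

3 morphemes


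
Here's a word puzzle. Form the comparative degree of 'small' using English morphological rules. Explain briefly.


Apply comparative formation (add -er): 'small' -> 'smaller'.

smaller


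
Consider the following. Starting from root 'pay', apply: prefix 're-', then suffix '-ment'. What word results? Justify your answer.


Step 1: Add prefix 're-' to 'pay' = 'repay'
Step 2: Add suffix '-ment' to 'repay' = 'repayment'

repayment


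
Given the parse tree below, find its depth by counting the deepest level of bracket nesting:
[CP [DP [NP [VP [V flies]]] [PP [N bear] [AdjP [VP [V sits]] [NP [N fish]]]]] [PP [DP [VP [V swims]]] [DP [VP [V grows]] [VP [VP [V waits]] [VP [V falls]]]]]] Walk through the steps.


Count bracket nesting levels:
'[' at pos 0: depth = 1
'[' at pos 4: depth = 2
'[' at pos 8: depth = 3
'[' at pos 12: depth = 4
'[' at pos 16: depth = 5
'[' at pos 28: depth = 3
'[' at pos 32: depth = 4
'[' at pos 41: depth = 4
'[' at pos 47: depth = 5
'[' at pos 51: depth = 6
'[' at pos 61: depth = 5
'[' at pos 65: depth = 6
'[' at pos 78: depth = 2
'[' at pos 82: depth = 3
'[' at pos 86: depth = 4
'[' at pos 90: depth = 5
'[' at pos 102: depth = 3
'[' at pos 106: depth = 4
'[' at pos 110: depth = 5
'[' at pos 121: depth = 4
'[' at pos 125: depth = 5
'[' at pos 129: depth = 6
'[' at pos 140: depth = 5
'[' at pos 144: depth = 6
Maximum depth reached: 6

6


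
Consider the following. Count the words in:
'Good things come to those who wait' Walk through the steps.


Split into words: Good | things | come | to | those | who | wait = 7 words.

7


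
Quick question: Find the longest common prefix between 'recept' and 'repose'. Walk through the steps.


Compare from the start: 2 characters match: 're'. Mismatch at position 3: 'c' vs 'p'.

re


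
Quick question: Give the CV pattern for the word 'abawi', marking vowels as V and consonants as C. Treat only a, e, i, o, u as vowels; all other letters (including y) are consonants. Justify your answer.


Letter mapping: a = V, b = C, a = V, w = C, i = V.

VCVCV


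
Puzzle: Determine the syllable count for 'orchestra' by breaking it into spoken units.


Break 'orchestra' into syllables: or-ches-tra -> or | ches | tra = 3 syllables

3 syllables


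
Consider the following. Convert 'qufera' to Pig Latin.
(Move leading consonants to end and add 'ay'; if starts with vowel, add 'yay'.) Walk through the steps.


'qufera': move consonant cluster 'q' to end and add 'ay': 'uferaqay'.

uferaqay


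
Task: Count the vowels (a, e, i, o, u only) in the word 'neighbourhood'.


Vowels in 'neighbourhood': e, i, o, u, o, o = 6 vowels.

6


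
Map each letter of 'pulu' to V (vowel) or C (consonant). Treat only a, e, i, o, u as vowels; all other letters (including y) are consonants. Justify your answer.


Letter mapping: p = C, u = V, l = C, u = V.

CVCV


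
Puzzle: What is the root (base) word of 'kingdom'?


Remove suffix '-dom' from 'kingdom' to get root 'king'.

king


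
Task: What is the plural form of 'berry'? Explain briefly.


Apply rule: Change -y to -ies (consonant + y). 'berry' becomes 'berries'.

berries


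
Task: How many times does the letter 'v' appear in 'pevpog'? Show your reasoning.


Letter 'v' in 'pevpog': found at position(s) 3 = 1 occurrence(s).

1


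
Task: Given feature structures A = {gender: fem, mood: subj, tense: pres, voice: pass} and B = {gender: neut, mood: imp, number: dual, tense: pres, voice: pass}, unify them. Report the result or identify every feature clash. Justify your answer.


Compare features:
gender: A=fem vs B=neut -> CLASH
mood: A=subj vs B=imp -> CLASH
number: A=_ vs B=dual -> unified: dual
tense: A=pres vs B=pres -> unified: pres
voice: A=pass vs B=pass -> unified: pass
Clashes detected on features 'gender' (fem vs neut) and 'mood' (subj vs imp); unification fails.

CLASH on 'gender' (fem vs neut) and 'mood' (subj vs imp)


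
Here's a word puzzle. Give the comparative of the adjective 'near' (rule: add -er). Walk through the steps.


Apply comparative formation (add -er): 'near' -> 'nearer'.

nearer


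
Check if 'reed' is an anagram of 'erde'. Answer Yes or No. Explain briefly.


Sorted letters of 'reed': 'deer'
Sorted letters of 'erde': 'deer'
They match.

Yes


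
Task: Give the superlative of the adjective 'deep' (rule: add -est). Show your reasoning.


Apply superlative formation (add -est): 'deep' -> 'deepest'.

deepest


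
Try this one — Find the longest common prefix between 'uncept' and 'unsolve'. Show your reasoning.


Compare from the start: 2 characters match: 'un'. Mismatch at position 3: 'c' vs 's'.

un


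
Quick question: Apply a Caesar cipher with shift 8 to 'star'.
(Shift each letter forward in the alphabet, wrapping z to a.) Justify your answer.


Shift each letter by 8: s -> a, t -> b, a -> i, r -> z. Result: 'abiz'.

abiz


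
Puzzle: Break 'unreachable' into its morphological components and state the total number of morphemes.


Step 1: Identify prefix: 'un' (meaning: not/reverse)
Step 2: Identify root: 'reach'
Step 3: Identify suffix(es): 'able'
Decomposition: un- (prefix: not/reverse) + reach (root) + -able (suffix: capable of)
Total morphemes: 3

3 morphemes (un- (prefix: not/reverse) + reach (root) + -able (suffix: capable of))


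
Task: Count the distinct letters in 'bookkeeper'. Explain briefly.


Unique letters in 'bookkeeper': {b, e, k, o, p, r} = 6 distinct letters.

6


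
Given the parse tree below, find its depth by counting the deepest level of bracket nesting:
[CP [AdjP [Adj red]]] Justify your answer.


Count bracket nesting levels:
'[' at pos 0: depth = 1
'[' at pos 4: depth = 2
'[' at pos 10: depth = 3
Maximum depth reached: 3

3


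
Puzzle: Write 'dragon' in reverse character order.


Reverse 'dragon' character by character: 'nogard'.

nogard


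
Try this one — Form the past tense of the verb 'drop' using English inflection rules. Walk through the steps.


Apply rule: Double final consonant and add -ed. 'drop' becomes 'dropped'.

dropped


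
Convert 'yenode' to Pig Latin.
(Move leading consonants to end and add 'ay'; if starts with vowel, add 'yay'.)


'yenode': move consonant cluster 'y' to end and add 'ay': 'enodeyay'.

enodeyay


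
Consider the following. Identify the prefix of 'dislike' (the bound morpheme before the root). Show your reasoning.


The word 'dislike' = 'dis' (prefix) + 'like' (root). The prefix is 'dis'.

dis


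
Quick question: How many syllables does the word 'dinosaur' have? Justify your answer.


Break 'dinosaur' into syllables: di-no-saur -> di | no | saur = 3 syllables

3 syllables


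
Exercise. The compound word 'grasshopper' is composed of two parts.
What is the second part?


Split 'grasshopper' into 'grass' + 'hopper'. The second part is 'hopper'.

hopper


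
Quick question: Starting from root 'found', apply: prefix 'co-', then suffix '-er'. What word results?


Step 1: Add prefix 'co-' to 'found' = 'cofound'
Step 2: Add suffix '-er' to 'cofound' = 'cofounder'

cofounder


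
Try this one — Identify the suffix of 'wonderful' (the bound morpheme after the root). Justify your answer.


The word 'wonderful' = 'wonder' (root) + '-ful' (suffix). The suffix is '-ful'.

ful


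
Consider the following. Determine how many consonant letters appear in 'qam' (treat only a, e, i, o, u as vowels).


Consonants in 'qam': q, m = 2 consonants.

2


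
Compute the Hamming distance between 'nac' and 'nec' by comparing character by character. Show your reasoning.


Alignment:
Position 1: 'n' vs 'n' = match
Position 2: 'a' vs 'e' = DIFFER
Position 3: 'c' vs 'c' = match
Total differences: 1

1


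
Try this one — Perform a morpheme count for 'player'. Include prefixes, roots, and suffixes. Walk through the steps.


Decomposition: play (root) + -er (suffix) = 2 morpheme(s)

2 morphemes


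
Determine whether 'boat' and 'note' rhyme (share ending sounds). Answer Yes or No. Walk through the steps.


Rime (stressed vowel + following sounds) of 'boat': -oat = /oʊt/
Rime of 'note': -ote = /oʊt/
/oʊt/ and /oʊt/ are the same ending sound, so the words rhyme.

Yes


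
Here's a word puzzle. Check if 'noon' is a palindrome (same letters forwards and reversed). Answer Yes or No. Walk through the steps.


Forward: 'noon'
Reversed: 'noon'
They are identical.

Yes


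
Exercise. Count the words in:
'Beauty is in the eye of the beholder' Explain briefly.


Split into words: Beauty | is | in | the | eye | of | the | beholder = 8 words.

8


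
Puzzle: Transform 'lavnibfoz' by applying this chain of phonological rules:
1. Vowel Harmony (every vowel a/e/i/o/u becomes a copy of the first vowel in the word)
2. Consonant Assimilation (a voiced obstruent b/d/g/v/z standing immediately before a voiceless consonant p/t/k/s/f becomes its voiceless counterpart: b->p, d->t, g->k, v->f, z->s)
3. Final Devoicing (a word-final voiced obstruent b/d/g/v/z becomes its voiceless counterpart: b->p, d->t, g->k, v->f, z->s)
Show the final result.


Starting form: 'lavnibfoz'
Rule 1: Vowel Harmony: all vowels become 'a' (matching first vowel). 'lavnibfoz' -> 'lavnabfaz'
Rule 2: Consonant Assimilation: voiced obstruent before voiceless consonant becomes voiceless ('bf' -> 'pf'). 'lavnabfaz' -> 'lavnapfaz'
Rule 3: Final Devoicing: word-final voiced obstruent 'z' becomes voiceless 's'. 'lavnapfaz' -> 'lavnapfas'
Final form: 'lavnapfas'

lavnapfas


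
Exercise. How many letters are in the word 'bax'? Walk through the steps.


Spell out 'bax' and number each letter: b(1), a(2), x(3). Total: 3 letters.

3


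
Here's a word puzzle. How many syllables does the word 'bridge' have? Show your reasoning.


Break 'bridge' into syllables: bridge -> bridge = 1 syllable

1 syllable


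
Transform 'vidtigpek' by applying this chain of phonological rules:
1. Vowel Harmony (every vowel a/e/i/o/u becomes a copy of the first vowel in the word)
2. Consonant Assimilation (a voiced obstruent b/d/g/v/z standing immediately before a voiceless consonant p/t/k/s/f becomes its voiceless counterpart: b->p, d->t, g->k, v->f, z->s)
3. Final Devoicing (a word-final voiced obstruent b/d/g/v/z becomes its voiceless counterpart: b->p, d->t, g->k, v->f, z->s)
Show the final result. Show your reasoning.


Starting form: 'vidtigpek'
Rule 1: Vowel Harmony: all vowels become 'i' (matching first vowel). 'vidtigpek' -> 'vidtigpik'
Rule 2: Consonant Assimilation: voiced obstruent before voiceless consonant becomes voiceless ('dt' -> 'tt', 'gp' -> 'kp'). 'vidtigpik' -> 'vittikpik'
Rule 3: Final Devoicing: final consonant 'k' is not one of the voiced obstruents b/d/g/v/z. No change.
Final form: 'vittikpik'

vittikpik


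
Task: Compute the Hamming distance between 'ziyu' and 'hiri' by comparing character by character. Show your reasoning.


Alignment:
Position 1: 'z' vs 'h' = DIFFER
Position 2: 'i' vs 'i' = match
Position 3: 'y' vs 'r' = DIFFER
Position 4: 'u' vs 'i' = DIFFER
Total differences: 3

3


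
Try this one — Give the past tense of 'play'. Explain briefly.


Apply rule: Add -ed. 'play' becomes 'played'.

played


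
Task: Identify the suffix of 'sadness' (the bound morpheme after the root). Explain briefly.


The word 'sadness' = 'sad' (root) + '-ness' (suffix). The suffix is '-ness'.

ness


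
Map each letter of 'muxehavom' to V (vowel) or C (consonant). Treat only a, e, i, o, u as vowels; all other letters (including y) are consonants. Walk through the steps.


Letter mapping: m = C, u = V, x = C, e = V, h = C, a = V, v = C, o = V, m = C.

CVCVCVCVC


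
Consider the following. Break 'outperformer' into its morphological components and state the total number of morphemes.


Step 1: Identify prefix: 'out' (meaning: surpass)
Step 2: Identify root: 'perform'
Step 3: Identify suffix(es): 'er'
Decomposition: out- (prefix: surpass) + perform (root) + -er (suffix: one who)
Total morphemes: 3

3 morphemes (out- (prefix: surpass) + perform (root) + -er (suffix: one who))


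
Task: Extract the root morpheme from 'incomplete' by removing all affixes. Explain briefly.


Remove prefix 'in' from 'incomplete' to get root 'complete'.

complete


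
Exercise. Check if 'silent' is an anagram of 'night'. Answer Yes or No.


Sorted letters of 'silent': 'eilnst'
Sorted letters of 'night': 'ghint'
They do not match.

No


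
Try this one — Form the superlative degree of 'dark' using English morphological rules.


Apply superlative formation (add -est): 'dark' -> 'darkest'.

darkest


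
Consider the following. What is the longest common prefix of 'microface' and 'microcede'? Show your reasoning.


Compare from the start: 5 characters match: 'micro'. Mismatch at position 6: 'f' vs 'c'.

micro


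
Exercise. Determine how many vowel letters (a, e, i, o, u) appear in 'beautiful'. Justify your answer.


Vowels in 'beautiful': e, a, u, i, u = 5 vowels.

5


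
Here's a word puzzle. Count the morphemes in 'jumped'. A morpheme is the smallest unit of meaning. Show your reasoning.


Decomposition: jump (root) + -ed (suffix) = 2 morpheme(s)

2 morphemes


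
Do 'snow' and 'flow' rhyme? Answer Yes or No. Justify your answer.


Rime (stressed vowel + following sounds) of 'snow': -ow = /oʊ/
Rime of 'flow': -ow = /oʊ/
/oʊ/ and /oʊ/ are the same ending sound, so the words rhyme.

Yes


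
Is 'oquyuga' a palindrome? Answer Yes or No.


Forward: 'oquyuga'
Reversed: 'aguyuqo'
They differ.

No


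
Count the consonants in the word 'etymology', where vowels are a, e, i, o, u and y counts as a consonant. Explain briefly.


Consonants in 'etymology': t, y, m, l, g, y = 6 consonants.

6


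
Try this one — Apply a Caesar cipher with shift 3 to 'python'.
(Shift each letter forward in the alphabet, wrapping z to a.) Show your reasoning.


Shift each letter by 3: p -> s, y -> b, t -> w, h -> k, o -> r, n -> q. Result: 'sbwkrq'.

sbwkrq


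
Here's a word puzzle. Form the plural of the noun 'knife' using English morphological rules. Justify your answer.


Apply rule: Change -fe to -ves. 'knife' becomes 'knives'.

knives


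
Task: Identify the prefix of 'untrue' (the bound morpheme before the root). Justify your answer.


The word 'untrue' = 'un' (prefix) + 'true' (root). The prefix is 'un'.

un


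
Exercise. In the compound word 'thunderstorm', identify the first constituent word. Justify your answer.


Split 'thunderstorm' into 'thunder' + 'storm'. The first part is 'thunder'.

thunder


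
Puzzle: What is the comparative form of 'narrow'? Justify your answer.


Apply comparative formation (add -er): 'narrow' -> 'narrower'.

narrower


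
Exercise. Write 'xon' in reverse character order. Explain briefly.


Reverse 'xon' character by character: 'nox'.

nox


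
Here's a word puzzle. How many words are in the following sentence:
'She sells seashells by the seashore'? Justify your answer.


Split into words: She | sells | seashells | by | the | seashore = 6 words.

6


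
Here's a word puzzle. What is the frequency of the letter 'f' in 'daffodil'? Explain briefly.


Letter 'f' in 'daffodil': found at position(s) 3, 4 = 2 occurrence(s).

2


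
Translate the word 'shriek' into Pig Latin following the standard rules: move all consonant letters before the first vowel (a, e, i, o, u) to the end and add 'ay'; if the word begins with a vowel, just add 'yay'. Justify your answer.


'shriek': move consonant cluster 'shr' to end and add 'ay': 'iekshray'.

iekshray


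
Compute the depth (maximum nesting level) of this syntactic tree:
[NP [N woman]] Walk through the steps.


Count bracket nesting levels:
'[' at pos 0: depth = 1
'[' at pos 4: depth = 2
Maximum depth reached: 2

2


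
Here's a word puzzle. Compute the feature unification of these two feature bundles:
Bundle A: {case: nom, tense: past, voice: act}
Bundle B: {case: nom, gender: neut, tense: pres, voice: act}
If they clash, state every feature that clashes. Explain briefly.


Compare features:
case: A=nom vs B=nom -> unified: nom
gender: A=_ vs B=neut -> unified: neut
tense: A=past vs B=pres -> CLASH
voice: A=act vs B=act -> unified: act
Clash detected on feature 'tense' (past vs pres); unification fails.

CLASH on 'tense' (past vs pres)


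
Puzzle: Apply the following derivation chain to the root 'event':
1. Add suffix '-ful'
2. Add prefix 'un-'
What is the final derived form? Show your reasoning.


Step 1: Add suffix '-ful' to 'event' = 'eventful'
Step 2: Add prefix 'un-' to 'eventful' = 'uneventful'

uneventful


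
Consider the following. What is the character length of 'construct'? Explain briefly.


Spell out 'construct' and number each letter: c(1), o(2), n(3), s(4), t(5), r(6), u(7), c(8), t(9). Total: 9 letters.

9


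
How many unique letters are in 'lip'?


Unique letters in 'lip': {i, l, p} = 3 distinct letters.

3


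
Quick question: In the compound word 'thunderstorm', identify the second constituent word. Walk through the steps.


Split 'thunderstorm' into 'thunder' + 'storm'. The second part is 'storm'.

storm


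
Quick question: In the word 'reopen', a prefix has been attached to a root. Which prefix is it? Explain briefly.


The word 'reopen' = 're' (prefix) + 'open' (root). The prefix is 're'.

re


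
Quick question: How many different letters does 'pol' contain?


Unique letters in 'pol': {l, o, p} = 3 distinct letters.

3


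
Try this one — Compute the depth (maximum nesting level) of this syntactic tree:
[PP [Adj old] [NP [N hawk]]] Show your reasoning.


Count bracket nesting levels:
'[' at pos 0: depth = 1
'[' at pos 4: depth = 2
'[' at pos 14: depth = 2
'[' at pos 18: depth = 3
Maximum depth reached: 3

3


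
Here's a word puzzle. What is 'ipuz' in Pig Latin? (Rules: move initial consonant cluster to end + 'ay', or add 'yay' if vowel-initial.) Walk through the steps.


'ipuz' starts with a vowel, so add 'yay': 'ipuzyay'.

ipuzyay


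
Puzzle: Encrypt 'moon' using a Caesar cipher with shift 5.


Shift each letter by 5: m -> r, o -> t, o -> t, n -> s. Result: 'rtts'.

rtts


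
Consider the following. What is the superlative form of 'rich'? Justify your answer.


Apply superlative formation (add -est): 'rich' -> 'richest'.

richest


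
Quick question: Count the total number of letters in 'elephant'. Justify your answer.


Spell out 'elephant' and number each letter: e(1), l(2), e(3), p(4), h(5), a(6), n(7), t(8). Total: 8 letters.

8


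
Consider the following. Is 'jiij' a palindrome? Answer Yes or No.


Forward: 'jiij'
Reversed: 'jiij'
They are identical.

Yes


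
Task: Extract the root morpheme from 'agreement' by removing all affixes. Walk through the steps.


Remove suffix '-ment' from 'agreement' to get root 'agree'.

agree


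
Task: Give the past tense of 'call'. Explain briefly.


Apply rule: Add -ed. 'call' becomes 'called'.

called


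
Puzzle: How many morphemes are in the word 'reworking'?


Decomposition: re- (prefix) + work (root) + -ing (suffix) = 3 morpheme(s)

3 morphemes


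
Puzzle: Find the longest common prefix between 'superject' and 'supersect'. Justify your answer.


Compare from the start: 5 characters match: 'super'. Mismatch at position 6: 'j' vs 's'.

super


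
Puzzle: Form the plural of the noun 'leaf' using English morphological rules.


Apply rule: Change -f to -ves. 'leaf' becomes 'leaves'.

leaves


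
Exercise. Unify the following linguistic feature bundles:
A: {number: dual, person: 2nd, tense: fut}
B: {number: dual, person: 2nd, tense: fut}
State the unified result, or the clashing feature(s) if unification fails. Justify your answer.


Compare features:
number: A=dual vs B=dual -> unified: dual
person: A=2nd vs B=2nd -> unified: 2nd
tense: A=fut vs B=fut -> unified: fut
No clashes found.

Unified: {number: dual, person: 2nd, tense: fut}


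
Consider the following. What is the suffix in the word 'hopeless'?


The word 'hopeless' = 'hope' (root) + '-less' (suffix). The suffix is '-less'.

less


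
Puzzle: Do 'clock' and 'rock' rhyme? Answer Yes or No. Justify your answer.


Rime (stressed vowel + following sounds) of 'clock': -ock = /ɒk/
Rime of 'rock': -ock = /ɒk/
/ɒk/ and /ɒk/ are the same ending sound, so the words rhyme.

Yes


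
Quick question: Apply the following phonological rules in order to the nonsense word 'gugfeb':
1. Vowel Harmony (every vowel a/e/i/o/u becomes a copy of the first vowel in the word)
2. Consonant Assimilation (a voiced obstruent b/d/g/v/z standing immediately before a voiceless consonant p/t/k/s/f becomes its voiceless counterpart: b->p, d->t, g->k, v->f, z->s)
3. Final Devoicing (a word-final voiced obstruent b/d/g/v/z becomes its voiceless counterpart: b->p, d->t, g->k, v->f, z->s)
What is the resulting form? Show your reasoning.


Starting form: 'gugfeb'
Rule 1: Vowel Harmony: all vowels become 'u' (matching first vowel). 'gugfeb' -> 'gugfub'
Rule 2: Consonant Assimilation: voiced obstruent before voiceless consonant becomes voiceless ('gf' -> 'kf'). 'gugfub' -> 'gukfub'
Rule 3: Final Devoicing: word-final voiced obstruent 'b' becomes voiceless 'p'. 'gukfub' -> 'gukfup'
Final form: 'gukfup'

gukfup
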